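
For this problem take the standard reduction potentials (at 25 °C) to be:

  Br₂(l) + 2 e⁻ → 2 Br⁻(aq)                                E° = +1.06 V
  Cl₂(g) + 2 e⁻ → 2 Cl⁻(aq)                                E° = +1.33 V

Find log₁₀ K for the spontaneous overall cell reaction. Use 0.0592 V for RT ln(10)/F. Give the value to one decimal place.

Cathode: Cl₂/Cl⁻; anode: Br₂/Br⁻. E°cell = +0.27 V, n = 2.
log K = nE°cell / 0.0592 = (2)(+0.27) / 0.0592 = 9.1.

9.1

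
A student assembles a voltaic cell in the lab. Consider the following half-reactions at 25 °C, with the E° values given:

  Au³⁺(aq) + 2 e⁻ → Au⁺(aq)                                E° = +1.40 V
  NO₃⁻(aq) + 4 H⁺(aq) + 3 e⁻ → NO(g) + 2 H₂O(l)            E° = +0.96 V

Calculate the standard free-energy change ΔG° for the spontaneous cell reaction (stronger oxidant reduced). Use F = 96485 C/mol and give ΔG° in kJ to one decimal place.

Au³⁺/Au⁺ (E° = +1.40 V) is the cathode; NO₃⁻/NO (E° = +0.96 V) is the anode, so E°cell = +0.44 V.
Balancing electrons gives n = 6 (lcm of 2 and 3).
ΔG° = −nFE° = −(6)(96485)(+0.44) = -254,720 J = -254.7 kJ.

-254.7 kJ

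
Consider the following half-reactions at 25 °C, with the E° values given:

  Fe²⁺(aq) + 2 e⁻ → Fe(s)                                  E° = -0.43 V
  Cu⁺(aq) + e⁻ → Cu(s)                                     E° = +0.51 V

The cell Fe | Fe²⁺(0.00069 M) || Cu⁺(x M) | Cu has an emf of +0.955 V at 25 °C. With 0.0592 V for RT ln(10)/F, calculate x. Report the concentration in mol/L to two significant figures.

0.047 M

Cu⁺/Cu is the cathode, Fe²⁺/Fe the anode: E°cell = +0.94 V, n = 2.
Overall reaction: 2 Cu⁺(aq) + Fe(s) → 2 Cu(s) + Fe²⁺(aq); Q = [Fe²⁺]^1/[Cu⁺]^2.
From E = E° − (0.0592/n) log Q: log Q = (E° − E)·n/0.0592 = (+0.94 − (+0.955))·2/0.0592 = -0.5068.
So 2·log[Cu⁺] = 1·log(0.00069) − log Q = -3.1612 − (-0.5068) = -2.6544; log[Cu⁺] = -2.6544 / 2 = -1.3272; [Cu⁺] = 10^(-1.3272) ≈ 0.047 M.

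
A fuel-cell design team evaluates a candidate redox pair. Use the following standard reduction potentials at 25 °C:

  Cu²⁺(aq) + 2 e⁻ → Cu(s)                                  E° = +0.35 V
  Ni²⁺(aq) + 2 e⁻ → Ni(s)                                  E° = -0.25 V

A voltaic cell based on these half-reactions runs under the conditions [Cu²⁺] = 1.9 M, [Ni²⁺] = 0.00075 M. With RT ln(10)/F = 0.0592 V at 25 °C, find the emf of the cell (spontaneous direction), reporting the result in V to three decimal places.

Cu²⁺/Cu is the cathode (higher E°), Ni²⁺/Ni the anode: E°cell = +0.35 − (-0.25) = +0.60 V, n = 2.
Overall: Cu²⁺(aq) + Ni(s) → Cu(s) + Ni²⁺(aq)
Q = [Ni²⁺] / ([Cu²⁺]); log Q = -3.404.
E = E° − (0.0592/n) log Q = +0.60 − (0.0592/2)(-3.404) = +0.701 V.

+0.701 V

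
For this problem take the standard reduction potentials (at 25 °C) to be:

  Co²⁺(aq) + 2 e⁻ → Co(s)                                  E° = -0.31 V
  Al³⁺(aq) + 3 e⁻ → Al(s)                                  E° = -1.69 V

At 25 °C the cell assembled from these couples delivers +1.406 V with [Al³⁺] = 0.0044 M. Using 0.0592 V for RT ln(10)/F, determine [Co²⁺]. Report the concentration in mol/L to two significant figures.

0.20 M

Co²⁺/Co is the cathode, Al³⁺/Al the anode: E°cell = +1.38 V, n = 6.
Overall reaction: 3 Co²⁺(aq) + 2 Al(s) → 3 Co(s) + 2 Al³⁺(aq); Q = [Al³⁺]^2/[Co²⁺]^3.
From E = E° − (0.0592/n) log Q: log Q = (E° − E)·n/0.0592 = (+1.38 − (+1.406))·6/0.0592 = -2.6351.
So 3·log[Co²⁺] = 2·log(0.0044) − log Q = -4.7131 − (-2.6351) = -2.0780; log[Co²⁺] = -2.0780 / 3 = -0.6927; [Co²⁺] = 10^(-0.6927) ≈ 0.20 M.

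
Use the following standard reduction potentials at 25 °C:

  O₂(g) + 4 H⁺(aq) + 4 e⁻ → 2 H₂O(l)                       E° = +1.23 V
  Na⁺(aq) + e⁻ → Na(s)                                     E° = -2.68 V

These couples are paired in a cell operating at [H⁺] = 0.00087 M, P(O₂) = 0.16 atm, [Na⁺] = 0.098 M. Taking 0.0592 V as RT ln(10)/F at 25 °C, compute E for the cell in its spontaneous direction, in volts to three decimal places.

+3.777 V

O₂/H₂O is the cathode (higher E°), Na⁺/Na the anode: E°cell = +1.23 − (-2.68) = +3.91 V, n = 4.
Overall: O₂(g) + 4 H⁺(aq) + 4 Na(s) → 2 H₂O(l) + 4 Na⁺(aq)
Q = [Na⁺]^4 / (P(O₂)·[H⁺]^4); log Q = 9.003.
E = E° − (0.0592/n) log Q = +3.91 − (0.0592/4)(9.003) = +3.777 V.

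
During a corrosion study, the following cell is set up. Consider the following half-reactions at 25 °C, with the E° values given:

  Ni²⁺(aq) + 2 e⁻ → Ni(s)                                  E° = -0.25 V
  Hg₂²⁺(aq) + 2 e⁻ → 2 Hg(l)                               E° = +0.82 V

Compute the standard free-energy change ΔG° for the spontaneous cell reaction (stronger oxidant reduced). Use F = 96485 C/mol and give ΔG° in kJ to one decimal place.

-206.5 kJ

Hg₂²⁺/Hg (E° = +0.82 V) is the cathode; Ni²⁺/Ni (E° = -0.25 V) is the anode, so E°cell = +1.07 V.
Balancing electrons gives n = 2 (lcm of 2 and 2).
ΔG° = −nFE° = −(2)(96485)(+1.07) = -206,478 J = -206.5 kJ.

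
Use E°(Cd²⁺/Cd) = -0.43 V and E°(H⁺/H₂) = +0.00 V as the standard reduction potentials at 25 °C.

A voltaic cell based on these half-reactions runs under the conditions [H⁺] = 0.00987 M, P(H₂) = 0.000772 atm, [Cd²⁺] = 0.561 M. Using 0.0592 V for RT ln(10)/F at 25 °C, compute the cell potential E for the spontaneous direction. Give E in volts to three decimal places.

+0.411 V

H⁺/H₂ is the cathode (higher E°), Cd²⁺/Cd the anode: E°cell = +0.00 − (-0.43) = +0.43 V, n = 2.
Overall: 2 H⁺(aq) + Cd(s) → H₂(g) + Cd²⁺(aq)
Q = P(H₂)·[Cd²⁺] / ([H⁺]^2); log Q = 0.648.
E = E° − (0.0592/n) log Q = +0.43 − (0.0592/2)(0.648) = +0.411 V.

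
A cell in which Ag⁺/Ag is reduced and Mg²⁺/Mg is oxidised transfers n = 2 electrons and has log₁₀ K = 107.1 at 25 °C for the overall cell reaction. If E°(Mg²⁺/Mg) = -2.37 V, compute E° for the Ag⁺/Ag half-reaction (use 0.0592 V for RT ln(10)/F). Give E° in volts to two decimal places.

+0.80 V

E°cell = (0.0592/n)·log K = (0.0592/2)(107.1) = +3.170 V.
Since Ag⁺/Ag is the cathode and Mg²⁺/Mg the anode, E°cell = E°(Ag⁺/Ag) − E°(Mg²⁺/Mg).
So E°(Ag⁺/Ag) = E°cell + E°(Mg²⁺/Mg) = +3.170 + (-2.37) = +0.80 V.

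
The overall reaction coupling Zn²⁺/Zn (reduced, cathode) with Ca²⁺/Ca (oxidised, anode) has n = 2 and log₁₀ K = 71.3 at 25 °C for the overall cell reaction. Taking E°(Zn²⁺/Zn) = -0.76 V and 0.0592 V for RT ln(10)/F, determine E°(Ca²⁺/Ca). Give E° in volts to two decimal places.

E°cell = (0.0592/n)·log K = (0.0592/2)(71.3) = +2.110 V.
Since Zn²⁺/Zn is the cathode and Ca²⁺/Ca the anode, E°cell = E°(Zn²⁺/Zn) − E°(Ca²⁺/Ca).
So E°(Ca²⁺/Ca) = E°(Zn²⁺/Zn) − E°cell = (-0.76) − (+2.110) = -2.87 V.

-2.87 V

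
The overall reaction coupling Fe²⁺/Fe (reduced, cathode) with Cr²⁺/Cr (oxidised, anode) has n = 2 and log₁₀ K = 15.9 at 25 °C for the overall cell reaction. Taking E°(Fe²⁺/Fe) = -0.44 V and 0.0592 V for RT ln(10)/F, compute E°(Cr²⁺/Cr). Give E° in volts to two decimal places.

E°cell = (0.0592/n)·log K = (0.0592/2)(15.9) = +0.471 V.
Since Fe²⁺/Fe is the cathode and Cr²⁺/Cr the anode, E°cell = E°(Fe²⁺/Fe) − E°(Cr²⁺/Cr).
So E°(Cr²⁺/Cr) = E°(Fe²⁺/Fe) − E°cell = (-0.44) − (+0.471) = -0.91 V.

-0.91 V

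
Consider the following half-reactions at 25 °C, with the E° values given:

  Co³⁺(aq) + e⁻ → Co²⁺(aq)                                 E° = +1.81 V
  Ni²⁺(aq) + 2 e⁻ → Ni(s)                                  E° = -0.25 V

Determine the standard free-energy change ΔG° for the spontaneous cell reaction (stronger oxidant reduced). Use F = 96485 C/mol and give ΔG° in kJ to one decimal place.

Co³⁺/Co²⁺ (E° = +1.81 V) is the cathode; Ni²⁺/Ni (E° = -0.25 V) is the anode, so E°cell = +2.06 V.
Balancing electrons gives n = 2 (lcm of 1 and 2).
ΔG° = −nFE° = −(2)(96485)(+2.06) = -397,518 J = -397.5 kJ.

-397.5 kJ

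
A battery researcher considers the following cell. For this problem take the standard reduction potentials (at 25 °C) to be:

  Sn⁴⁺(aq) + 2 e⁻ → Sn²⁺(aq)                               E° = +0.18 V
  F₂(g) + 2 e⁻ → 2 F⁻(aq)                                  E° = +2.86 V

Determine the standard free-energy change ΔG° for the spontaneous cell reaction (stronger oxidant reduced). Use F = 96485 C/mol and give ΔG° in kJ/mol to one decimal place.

-517.2 kJ/mol

F₂/F⁻ (E° = +2.86 V) is the cathode; Sn⁴⁺/Sn²⁺ (E° = +0.18 V) is the anode, so E°cell = +2.68 V.
Balancing electrons gives n = 2 (lcm of 2 and 2).
ΔG° = −nFE° = −(2)(96485)(+2.68) = -517,160 J = -517.2 kJ/mol.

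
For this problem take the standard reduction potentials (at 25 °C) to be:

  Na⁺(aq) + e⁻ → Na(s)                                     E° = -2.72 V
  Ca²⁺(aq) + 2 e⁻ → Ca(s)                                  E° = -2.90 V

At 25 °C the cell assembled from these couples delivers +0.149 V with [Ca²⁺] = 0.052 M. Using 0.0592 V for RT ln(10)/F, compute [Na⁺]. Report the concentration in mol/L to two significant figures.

0.068 M

Na⁺/Na is the cathode, Ca²⁺/Ca the anode: E°cell = +0.18 V, n = 2.
Overall reaction: 2 Na⁺(aq) + Ca(s) → 2 Na(s) + Ca²⁺(aq); Q = [Ca²⁺]^1/[Na⁺]^2.
From E = E° − (0.0592/n) log Q: log Q = (E° − E)·n/0.0592 = (+0.18 − (+0.149))·2/0.0592 = 1.0473.
So 2·log[Na⁺] = 1·log(0.052) − log Q = -1.2840 − (1.0473) = -2.3313; log[Na⁺] = -2.3313 / 2 = -1.1657; [Na⁺] = 10^(-1.1657) ≈ 0.068 M.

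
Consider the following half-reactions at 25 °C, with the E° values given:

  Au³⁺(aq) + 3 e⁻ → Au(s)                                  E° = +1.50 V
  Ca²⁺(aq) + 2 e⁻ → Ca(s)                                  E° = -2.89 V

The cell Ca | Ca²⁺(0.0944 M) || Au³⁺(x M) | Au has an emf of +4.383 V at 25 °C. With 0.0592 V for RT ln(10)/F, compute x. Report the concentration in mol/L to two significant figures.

0.013 M

Au³⁺/Au is the cathode, Ca²⁺/Ca the anode: E°cell = +4.39 V, n = 6.
Overall reaction: 2 Au³⁺(aq) + 3 Ca(s) → 2 Au(s) + 3 Ca²⁺(aq); Q = [Ca²⁺]^3/[Au³⁺]^2.
From E = E° − (0.0592/n) log Q: log Q = (E° − E)·n/0.0592 = (+4.39 − (+4.383))·6/0.0592 = 0.7095.
So 2·log[Au³⁺] = 3·log(0.0944) − log Q = -3.0751 − (0.7095) = -3.7846; log[Au³⁺] = -3.7846 / 2 = -1.8923; [Au³⁺] = 10^(-1.8923) ≈ 0.013 M.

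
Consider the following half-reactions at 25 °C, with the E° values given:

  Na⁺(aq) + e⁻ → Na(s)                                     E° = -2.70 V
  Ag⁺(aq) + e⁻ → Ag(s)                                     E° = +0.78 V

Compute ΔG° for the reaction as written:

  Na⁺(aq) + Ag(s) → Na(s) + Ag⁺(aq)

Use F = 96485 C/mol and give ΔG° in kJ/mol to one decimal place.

As written, Na⁺/Na is reduced (cathode) and Ag⁺/Ag is oxidised (anode), so E°cell = (-2.70) − (+0.78) = -3.48 V.
Balancing electrons gives n = 1.
ΔG° = −nFE° = −(1)(96485)(-3.48) = 335,768 J = +335.8 kJ/mol.

+335.8 kJ/mol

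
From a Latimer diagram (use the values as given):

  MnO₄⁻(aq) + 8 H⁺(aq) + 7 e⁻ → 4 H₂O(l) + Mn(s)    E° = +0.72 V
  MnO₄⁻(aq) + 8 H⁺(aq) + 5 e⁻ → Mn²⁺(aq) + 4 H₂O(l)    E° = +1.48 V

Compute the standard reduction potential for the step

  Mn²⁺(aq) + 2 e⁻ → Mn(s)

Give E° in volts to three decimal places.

-1.180 V

Sequential free energies add, so n₃E°₃ = n₁E°₁ + n₂E°₂.
With n₃ = 7, and the known step contributing 5×(+1.48) V, the unknown satisfies 2·E° = 7×(+0.72) − 5×(+1.48) = -2.360.
E° = -2.360 / 2 = -1.180 V.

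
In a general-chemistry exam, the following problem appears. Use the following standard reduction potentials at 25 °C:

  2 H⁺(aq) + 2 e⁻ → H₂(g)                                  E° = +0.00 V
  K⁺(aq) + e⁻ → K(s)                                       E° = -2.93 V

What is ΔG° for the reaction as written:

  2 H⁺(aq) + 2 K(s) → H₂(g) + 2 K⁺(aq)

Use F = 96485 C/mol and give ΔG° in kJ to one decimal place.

-565.4 kJ

As written, H⁺/H₂ is reduced (cathode) and K⁺/K is oxidised (anode), so E°cell = (+0.00) − (-2.93) = +2.93 V.
Balancing electrons gives n = 2.
ΔG° = −nFE° = −(2)(96485)(+2.93) = -565,402 J = -565.4 kJ.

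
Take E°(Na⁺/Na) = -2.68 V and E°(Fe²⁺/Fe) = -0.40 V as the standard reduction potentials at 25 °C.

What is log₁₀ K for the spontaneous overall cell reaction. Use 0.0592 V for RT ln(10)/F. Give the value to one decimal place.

77.0

Cathode: Fe²⁺/Fe; anode: Na⁺/Na. E°cell = +2.28 V, n = 2.
log K = nE°cell / 0.0592 = (2)(+2.28) / 0.0592 = 77.0.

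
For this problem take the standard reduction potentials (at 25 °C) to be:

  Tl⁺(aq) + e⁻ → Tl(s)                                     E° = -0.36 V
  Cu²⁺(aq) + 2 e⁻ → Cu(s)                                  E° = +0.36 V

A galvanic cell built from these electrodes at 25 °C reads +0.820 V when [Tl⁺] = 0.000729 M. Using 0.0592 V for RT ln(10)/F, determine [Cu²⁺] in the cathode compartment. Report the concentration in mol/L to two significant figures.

Cu²⁺/Cu is the cathode, Tl⁺/Tl the anode: E°cell = +0.72 V, n = 2.
Overall reaction: Cu²⁺(aq) + 2 Tl(s) → Cu(s) + 2 Tl⁺(aq); Q = [Tl⁺]^2/[Cu²⁺]^1.
From E = E° − (0.0592/n) log Q: log Q = (E° − E)·n/0.0592 = (+0.72 − (+0.820))·2/0.0592 = -3.3784.
So 1·log[Cu²⁺] = 2·log(0.000729) − log Q = -6.2745 − (-3.3784) = -2.8961; [Cu²⁺] = 10^(-2.8961) ≈ 0.0013 M.

0.0013 M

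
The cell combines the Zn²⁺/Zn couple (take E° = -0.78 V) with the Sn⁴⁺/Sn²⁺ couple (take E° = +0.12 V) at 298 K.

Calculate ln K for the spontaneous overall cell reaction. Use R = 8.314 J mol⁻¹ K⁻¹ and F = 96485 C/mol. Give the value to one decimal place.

70.1

Cathode: Sn⁴⁺/Sn²⁺; anode: Zn²⁺/Zn. E°cell = (+0.12) − (-0.78) = +0.90 V, with n = 2.
ΔG° = −nFE° = −RT ln K, so ln K = nFE°/(RT) = (2)(96485)(+0.90) / ((8.314)(298)) = 70.098.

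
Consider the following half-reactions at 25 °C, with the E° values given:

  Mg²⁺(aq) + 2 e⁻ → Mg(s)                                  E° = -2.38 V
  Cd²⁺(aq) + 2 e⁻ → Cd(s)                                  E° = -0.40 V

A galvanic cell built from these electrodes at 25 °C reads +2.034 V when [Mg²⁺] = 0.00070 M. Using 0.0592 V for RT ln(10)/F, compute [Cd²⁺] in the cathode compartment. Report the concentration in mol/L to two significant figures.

0.047 M

Cd²⁺/Cd is the cathode, Mg²⁺/Mg the anode: E°cell = +1.98 V, n = 2.
Overall reaction: Cd²⁺(aq) + Mg(s) → Cd(s) + Mg²⁺(aq); Q = [Mg²⁺]^1/[Cd²⁺]^1.
From E = E° − (0.0592/n) log Q: log Q = (E° − E)·n/0.0592 = (+1.98 − (+2.034))·2/0.0592 = -1.8243.
So 1·log[Cd²⁺] = 1·log(0.0007) − log Q = -3.1549 − (-1.8243) = -1.3306; [Cd²⁺] = 10^(-1.3306) ≈ 0.047 M.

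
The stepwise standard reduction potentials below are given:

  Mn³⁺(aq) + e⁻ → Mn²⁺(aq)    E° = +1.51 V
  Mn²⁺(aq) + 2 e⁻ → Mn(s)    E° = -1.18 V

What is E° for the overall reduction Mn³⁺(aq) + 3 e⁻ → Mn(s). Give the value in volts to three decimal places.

Standard free energies of sequential steps add: ΔG°₃ = ΔG°₁ + ΔG°₂, so n₃E°₃ = n₁E°₁ + n₂E°₂.
E°₃ = (1×+1.51 + 2×-1.18) / 3 = (-0.850) / 3 = -0.283 V.
E° values themselves are not directly additive — weighting by electron count is essential.

-0.283 V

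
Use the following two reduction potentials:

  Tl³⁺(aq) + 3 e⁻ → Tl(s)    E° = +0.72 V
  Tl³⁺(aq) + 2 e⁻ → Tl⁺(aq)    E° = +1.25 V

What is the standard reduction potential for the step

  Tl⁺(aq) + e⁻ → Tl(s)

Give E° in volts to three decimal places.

-0.340 V

Sequential free energies add, so n₃E°₃ = n₁E°₁ + n₂E°₂.
With n₃ = 3, and the known step contributing 2×(+1.25) V, the unknown satisfies 1·E° = 3×(+0.72) − 2×(+1.25) = -0.340.
E° = -0.340 / 1 = -0.340 V.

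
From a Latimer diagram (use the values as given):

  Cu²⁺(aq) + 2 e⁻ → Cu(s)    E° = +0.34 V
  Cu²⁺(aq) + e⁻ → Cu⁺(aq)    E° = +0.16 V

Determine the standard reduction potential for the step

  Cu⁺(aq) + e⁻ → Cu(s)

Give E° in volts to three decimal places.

Sequential free energies add, so n₃E°₃ = n₁E°₁ + n₂E°₂.
With n₃ = 2, and the known step contributing 1×(+0.16) V, the unknown satisfies 1·E° = 2×(+0.34) − 1×(+0.16) = +0.520.
E° = +0.520 / 1 = +0.520 V.

+0.520 V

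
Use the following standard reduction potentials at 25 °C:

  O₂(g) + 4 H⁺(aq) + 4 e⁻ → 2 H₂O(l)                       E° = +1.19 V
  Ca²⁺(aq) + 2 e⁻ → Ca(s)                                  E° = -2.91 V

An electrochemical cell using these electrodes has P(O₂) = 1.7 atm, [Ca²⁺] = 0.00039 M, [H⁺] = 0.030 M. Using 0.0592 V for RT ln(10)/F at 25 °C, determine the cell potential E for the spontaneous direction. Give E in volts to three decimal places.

+4.114 V

O₂/H₂O is the cathode (higher E°), Ca²⁺/Ca the anode: E°cell = +1.19 − (-2.91) = +4.10 V, n = 4.
Overall: O₂(g) + 4 H⁺(aq) + 2 Ca(s) → 2 H₂O(l) + 2 Ca²⁺(aq)
Q = [Ca²⁺]^2 / (P(O₂)·[H⁺]^4); log Q = -0.957.
E = E° − (0.0592/n) log Q = +4.10 − (0.0592/4)(-0.957) = +4.114 V.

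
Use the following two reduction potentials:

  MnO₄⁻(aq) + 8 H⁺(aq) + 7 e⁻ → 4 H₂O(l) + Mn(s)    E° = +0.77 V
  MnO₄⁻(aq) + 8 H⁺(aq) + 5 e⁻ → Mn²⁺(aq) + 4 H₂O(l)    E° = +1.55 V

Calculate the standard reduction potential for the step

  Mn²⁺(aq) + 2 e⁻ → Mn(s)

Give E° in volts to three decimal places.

Sequential free energies add, so n₃E°₃ = n₁E°₁ + n₂E°₂.
With n₃ = 7, and the known step contributing 5×(+1.55) V, the unknown satisfies 2·E° = 7×(+0.77) − 5×(+1.55) = -2.360.
E° = -2.360 / 2 = -1.180 V.

-1.180 V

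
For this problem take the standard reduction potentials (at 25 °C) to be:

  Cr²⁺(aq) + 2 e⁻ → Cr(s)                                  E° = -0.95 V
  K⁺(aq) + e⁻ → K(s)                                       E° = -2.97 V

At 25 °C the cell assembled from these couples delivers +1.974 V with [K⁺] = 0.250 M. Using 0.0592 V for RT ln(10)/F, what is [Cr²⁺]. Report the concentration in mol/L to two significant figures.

0.0017 M

Cr²⁺/Cr is the cathode, K⁺/K the anode: E°cell = +2.02 V, n = 2.
Overall reaction: Cr²⁺(aq) + 2 K(s) → Cr(s) + 2 K⁺(aq); Q = [K⁺]^2/[Cr²⁺]^1.
From E = E° − (0.0592/n) log Q: log Q = (E° − E)·n/0.0592 = (+2.02 − (+1.974))·2/0.0592 = 1.5541.
So 1·log[Cr²⁺] = 2·log(0.25) − log Q = -1.2041 − (1.5541) = -2.7582; [Cr²⁺] = 10^(-2.7582) ≈ 0.0017 M.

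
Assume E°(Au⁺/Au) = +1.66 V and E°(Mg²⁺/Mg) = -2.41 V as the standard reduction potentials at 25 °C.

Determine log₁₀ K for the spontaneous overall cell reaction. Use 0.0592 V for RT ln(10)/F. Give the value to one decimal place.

137.5

Cathode: Au⁺/Au; anode: Mg²⁺/Mg. E°cell = +4.07 V, n = 2.
log K = nE°cell / 0.0592 = (2)(+4.07) / 0.0592 = 137.5.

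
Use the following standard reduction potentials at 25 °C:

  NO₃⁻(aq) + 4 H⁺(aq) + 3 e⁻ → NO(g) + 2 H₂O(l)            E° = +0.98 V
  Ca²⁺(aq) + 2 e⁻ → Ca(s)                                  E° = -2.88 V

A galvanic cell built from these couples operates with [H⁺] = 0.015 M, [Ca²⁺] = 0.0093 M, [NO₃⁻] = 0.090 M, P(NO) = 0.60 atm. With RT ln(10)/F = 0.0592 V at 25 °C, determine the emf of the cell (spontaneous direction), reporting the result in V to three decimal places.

+3.760 V

NO₃⁻/NO is the cathode (higher E°), Ca²⁺/Ca the anode: E°cell = +0.98 − (-2.88) = +3.86 V, n = 6.
Overall: 2 NO₃⁻(aq) + 8 H⁺(aq) + 3 Ca(s) → 2 NO(g) + 4 H₂O(l) + 3 Ca²⁺(aq)
Q = P(NO)^2·[Ca²⁺]^3 / ([NO₃⁻]^2·[H⁺]^8); log Q = 10.145.
E = E° − (0.0592/n) log Q = +3.86 − (0.0592/6)(10.145) = +3.760 V.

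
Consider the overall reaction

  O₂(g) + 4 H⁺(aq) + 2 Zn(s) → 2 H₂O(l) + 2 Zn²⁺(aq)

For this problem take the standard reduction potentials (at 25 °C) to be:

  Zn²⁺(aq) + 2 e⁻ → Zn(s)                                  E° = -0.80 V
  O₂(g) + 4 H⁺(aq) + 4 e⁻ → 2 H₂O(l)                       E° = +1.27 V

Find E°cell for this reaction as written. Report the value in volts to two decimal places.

+2.07 V

The O₂/H₂O couple has the higher reduction potential, so it is the cathode; Zn²⁺/Zn is oxidised at the anode.
E°cell = E°(cathode) − E°(anode) = (+1.27) − (-0.80) = +2.07 V.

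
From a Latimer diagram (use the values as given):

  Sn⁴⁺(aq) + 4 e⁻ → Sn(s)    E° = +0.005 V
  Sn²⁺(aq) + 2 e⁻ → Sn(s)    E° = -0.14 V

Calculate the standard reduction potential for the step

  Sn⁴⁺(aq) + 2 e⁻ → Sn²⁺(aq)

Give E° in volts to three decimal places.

Sequential free energies add, so n₃E°₃ = n₁E°₁ + n₂E°₂.
With n₃ = 4, and the known step contributing 2×(-0.14) V, the unknown satisfies 2·E° = 4×(+0.005) − 2×(-0.14) = +0.300.
E° = +0.300 / 2 = +0.150 V.

+0.150 V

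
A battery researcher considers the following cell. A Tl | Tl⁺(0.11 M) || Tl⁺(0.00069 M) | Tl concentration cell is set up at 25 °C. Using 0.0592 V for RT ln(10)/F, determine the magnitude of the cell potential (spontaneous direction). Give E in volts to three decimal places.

+0.130 V

For a concentration cell E°cell = 0. The 0.11 M side is the cathode (reduction is favoured where [Tl⁺] is higher).
With n = 1, E = −(0.0592/1) log([Tl⁺]ₐₙ/[Tl⁺]꜀ₐₜ) = −(0.0592/1) log(0.00069/0.11) = −(0.0592/1)(-2.203) = +0.130 V.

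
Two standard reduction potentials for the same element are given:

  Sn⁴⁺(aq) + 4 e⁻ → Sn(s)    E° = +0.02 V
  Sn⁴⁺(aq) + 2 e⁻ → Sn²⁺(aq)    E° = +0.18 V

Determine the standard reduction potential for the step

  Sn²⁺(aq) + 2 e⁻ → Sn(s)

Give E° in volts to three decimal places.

-0.140 V

Sequential free energies add, so n₃E°₃ = n₁E°₁ + n₂E°₂.
With n₃ = 4, and the known step contributing 2×(+0.18) V, the unknown satisfies 2·E° = 4×(+0.02) − 2×(+0.18) = -0.280.
E° = -0.280 / 2 = -0.140 V.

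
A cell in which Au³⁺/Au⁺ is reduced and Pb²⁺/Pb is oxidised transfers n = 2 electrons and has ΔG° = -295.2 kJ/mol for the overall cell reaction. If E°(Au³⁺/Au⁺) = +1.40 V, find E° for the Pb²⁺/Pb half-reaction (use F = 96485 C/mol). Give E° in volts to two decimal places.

E°cell = −ΔG°/(nF) = −(-295.2×10³)/((2)(96485)) = +1.530 V.
Since Au³⁺/Au⁺ is the cathode and Pb²⁺/Pb the anode, E°cell = E°(Au³⁺/Au⁺) − E°(Pb²⁺/Pb).
So E°(Pb²⁺/Pb) = E°(Au³⁺/Au⁺) − E°cell = (+1.40) − (+1.530) = -0.13 V.

-0.13 V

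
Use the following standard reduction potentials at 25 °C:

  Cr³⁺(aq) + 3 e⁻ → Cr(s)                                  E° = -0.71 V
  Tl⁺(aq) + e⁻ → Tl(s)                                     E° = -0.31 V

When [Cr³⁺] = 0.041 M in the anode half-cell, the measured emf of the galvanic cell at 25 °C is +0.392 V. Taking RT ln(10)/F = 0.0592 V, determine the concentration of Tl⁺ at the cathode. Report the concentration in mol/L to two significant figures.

0.25 M

Tl⁺/Tl is the cathode, Cr³⁺/Cr the anode: E°cell = +0.40 V, n = 3.
Overall reaction: 3 Tl⁺(aq) + Cr(s) → 3 Tl(s) + Cr³⁺(aq); Q = [Cr³⁺]^1/[Tl⁺]^3.
From E = E° − (0.0592/n) log Q: log Q = (E° − E)·n/0.0592 = (+0.40 − (+0.392))·3/0.0592 = 0.4054.
So 3·log[Tl⁺] = 1·log(0.041) − log Q = -1.3872 − (0.4054) = -1.7926; log[Tl⁺] = -1.7926 / 3 = -0.5975; [Tl⁺] = 10^(-0.5975) ≈ 0.25 M.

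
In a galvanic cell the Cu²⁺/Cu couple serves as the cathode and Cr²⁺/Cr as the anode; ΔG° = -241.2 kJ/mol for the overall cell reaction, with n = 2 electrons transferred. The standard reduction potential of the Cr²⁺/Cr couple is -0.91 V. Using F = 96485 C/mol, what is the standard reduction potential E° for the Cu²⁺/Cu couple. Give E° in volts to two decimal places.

E°cell = −ΔG°/(nF) = −(-241.2×10³)/((2)(96485)) = +1.250 V.
Since Cu²⁺/Cu is the cathode and Cr²⁺/Cr the anode, E°cell = E°(Cu²⁺/Cu) − E°(Cr²⁺/Cr).
So E°(Cu²⁺/Cu) = E°cell + E°(Cr²⁺/Cr) = +1.250 + (-0.91) = +0.34 V.

+0.34 V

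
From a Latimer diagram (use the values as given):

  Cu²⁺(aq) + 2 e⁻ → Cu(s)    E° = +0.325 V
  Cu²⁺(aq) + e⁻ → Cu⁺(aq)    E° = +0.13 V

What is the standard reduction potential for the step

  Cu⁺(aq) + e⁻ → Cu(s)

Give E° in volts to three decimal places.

Sequential free energies add, so n₃E°₃ = n₁E°₁ + n₂E°₂.
With n₃ = 2, and the known step contributing 1×(+0.13) V, the unknown satisfies 1·E° = 2×(+0.325) − 1×(+0.13) = +0.520.
E° = +0.520 / 1 = +0.520 V.

+0.520 V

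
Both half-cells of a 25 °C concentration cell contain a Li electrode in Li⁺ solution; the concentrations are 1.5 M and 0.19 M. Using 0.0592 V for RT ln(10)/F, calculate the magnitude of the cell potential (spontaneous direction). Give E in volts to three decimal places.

+0.053 V

For a concentration cell E°cell = 0. The 1.5 M side is the cathode (reduction is favoured where [Li⁺] is higher).
With n = 1, E = −(0.0592/1) log([Li⁺]ₐₙ/[Li⁺]꜀ₐₜ) = −(0.0592/1) log(0.19/1.5) = −(0.0592/1)(-0.897) = +0.053 V.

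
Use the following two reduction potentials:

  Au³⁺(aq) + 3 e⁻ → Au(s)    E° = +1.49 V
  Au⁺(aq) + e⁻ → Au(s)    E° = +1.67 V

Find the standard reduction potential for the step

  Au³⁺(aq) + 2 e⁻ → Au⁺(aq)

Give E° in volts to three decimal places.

+1.400 V

Sequential free energies add, so n₃E°₃ = n₁E°₁ + n₂E°₂.
With n₃ = 3, and the known step contributing 1×(+1.67) V, the unknown satisfies 2·E° = 3×(+1.49) − 1×(+1.67) = +2.800.
E° = +2.800 / 2 = +1.400 V.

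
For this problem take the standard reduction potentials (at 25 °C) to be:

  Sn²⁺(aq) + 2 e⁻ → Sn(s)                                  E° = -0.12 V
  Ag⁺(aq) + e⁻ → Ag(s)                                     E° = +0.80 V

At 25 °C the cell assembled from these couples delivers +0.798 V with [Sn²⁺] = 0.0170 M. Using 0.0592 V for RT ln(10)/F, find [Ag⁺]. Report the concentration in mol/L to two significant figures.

0.0011 M

Ag⁺/Ag is the cathode, Sn²⁺/Sn the anode: E°cell = +0.92 V, n = 2.
Overall reaction: 2 Ag⁺(aq) + Sn(s) → 2 Ag(s) + Sn²⁺(aq); Q = [Sn²⁺]^1/[Ag⁺]^2.
From E = E° − (0.0592/n) log Q: log Q = (E° − E)·n/0.0592 = (+0.92 − (+0.798))·2/0.0592 = 4.1216.
So 2·log[Ag⁺] = 1·log(0.017) − log Q = -1.7696 − (4.1216) = -5.8912; log[Ag⁺] = -5.8912 / 2 = -2.9456; [Ag⁺] = 10^(-2.9456) ≈ 0.0011 M.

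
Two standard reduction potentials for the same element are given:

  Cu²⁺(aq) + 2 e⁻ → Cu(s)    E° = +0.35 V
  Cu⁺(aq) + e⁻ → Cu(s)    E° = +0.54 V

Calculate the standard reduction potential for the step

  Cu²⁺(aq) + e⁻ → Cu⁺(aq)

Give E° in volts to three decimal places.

+0.160 V

Sequential free energies add, so n₃E°₃ = n₁E°₁ + n₂E°₂.
With n₃ = 2, and the known step contributing 1×(+0.54) V, the unknown satisfies 1·E° = 2×(+0.35) − 1×(+0.54) = +0.160.
E° = +0.160 / 1 = +0.160 V.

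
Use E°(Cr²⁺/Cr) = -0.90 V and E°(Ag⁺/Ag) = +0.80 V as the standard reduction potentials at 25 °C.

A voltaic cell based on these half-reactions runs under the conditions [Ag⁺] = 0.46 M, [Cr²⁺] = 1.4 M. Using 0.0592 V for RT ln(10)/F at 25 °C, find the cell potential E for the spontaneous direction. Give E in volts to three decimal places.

+1.676 V

Ag⁺/Ag is the cathode (higher E°), Cr²⁺/Cr the anode: E°cell = +0.80 − (-0.90) = +1.70 V, n = 2.
Overall: 2 Ag⁺(aq) + Cr(s) → 2 Ag(s) + Cr²⁺(aq)
Q = [Cr²⁺] / ([Ag⁺]^2); log Q = 0.821.
E = E° − (0.0592/n) log Q = +1.70 − (0.0592/2)(0.821) = +1.676 V.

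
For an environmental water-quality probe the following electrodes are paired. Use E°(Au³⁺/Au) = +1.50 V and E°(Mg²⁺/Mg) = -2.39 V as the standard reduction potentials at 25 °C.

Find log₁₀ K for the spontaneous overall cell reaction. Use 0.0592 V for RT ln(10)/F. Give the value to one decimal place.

Cathode: Au³⁺/Au; anode: Mg²⁺/Mg. E°cell = +3.89 V, n = 6.
log K = nE°cell / 0.0592 = (6)(+3.89) / 0.0592 = 394.3.

394.3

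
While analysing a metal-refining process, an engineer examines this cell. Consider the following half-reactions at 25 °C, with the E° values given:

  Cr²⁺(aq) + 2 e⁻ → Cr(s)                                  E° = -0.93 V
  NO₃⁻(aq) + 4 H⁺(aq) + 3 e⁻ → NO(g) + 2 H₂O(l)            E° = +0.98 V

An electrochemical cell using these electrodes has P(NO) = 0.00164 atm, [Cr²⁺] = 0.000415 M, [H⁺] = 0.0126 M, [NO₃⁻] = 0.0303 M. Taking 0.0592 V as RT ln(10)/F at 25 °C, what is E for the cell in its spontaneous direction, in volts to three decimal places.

+1.885 V

NO₃⁻/NO is the cathode (higher E°), Cr²⁺/Cr the anode: E°cell = +0.98 − (-0.93) = +1.91 V, n = 6.
Overall: 2 NO₃⁻(aq) + 8 H⁺(aq) + 3 Cr(s) → 2 NO(g) + 4 H₂O(l) + 3 Cr²⁺(aq)
Q = P(NO)^2·[Cr²⁺]^3 / ([NO₃⁻]^2·[H⁺]^8); log Q = 2.518.
E = E° − (0.0592/n) log Q = +1.91 − (0.0592/6)(2.518) = +1.885 V.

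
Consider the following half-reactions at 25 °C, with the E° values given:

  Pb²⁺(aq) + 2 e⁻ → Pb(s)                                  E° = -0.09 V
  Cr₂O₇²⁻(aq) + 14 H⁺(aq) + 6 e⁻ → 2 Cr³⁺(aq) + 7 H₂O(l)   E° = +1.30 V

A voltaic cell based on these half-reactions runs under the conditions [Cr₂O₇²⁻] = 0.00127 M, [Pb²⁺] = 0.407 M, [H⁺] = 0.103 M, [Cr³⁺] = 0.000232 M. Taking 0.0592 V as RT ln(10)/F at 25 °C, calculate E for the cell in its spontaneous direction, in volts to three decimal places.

+1.308 V

Cr₂O₇²⁻/Cr³⁺ is the cathode (higher E°), Pb²⁺/Pb the anode: E°cell = +1.30 − (-0.09) = +1.39 V, n = 6.
Overall: Cr₂O₇²⁻(aq) + 14 H⁺(aq) + 3 Pb(s) → 2 Cr³⁺(aq) + 7 H₂O(l) + 3 Pb²⁺(aq)
Q = [Cr³⁺]^2·[Pb²⁺]^3 / ([Cr₂O₇²⁻]·[H⁺]^14); log Q = 8.276.
E = E° − (0.0592/n) log Q = +1.39 − (0.0592/6)(8.276) = +1.308 V.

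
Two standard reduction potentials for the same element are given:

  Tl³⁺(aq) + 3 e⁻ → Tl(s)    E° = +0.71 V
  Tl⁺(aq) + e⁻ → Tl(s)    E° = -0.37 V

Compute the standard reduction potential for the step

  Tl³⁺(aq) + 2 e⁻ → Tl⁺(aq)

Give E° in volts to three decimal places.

+1.250 V

Sequential free energies add, so n₃E°₃ = n₁E°₁ + n₂E°₂.
With n₃ = 3, and the known step contributing 1×(-0.37) V, the unknown satisfies 2·E° = 3×(+0.71) − 1×(-0.37) = +2.500.
E° = +2.500 / 2 = +1.250 V.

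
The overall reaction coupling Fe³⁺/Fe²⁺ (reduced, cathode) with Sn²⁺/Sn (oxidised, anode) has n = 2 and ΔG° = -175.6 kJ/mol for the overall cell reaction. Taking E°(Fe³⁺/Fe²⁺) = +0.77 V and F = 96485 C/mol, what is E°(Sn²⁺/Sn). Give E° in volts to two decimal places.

E°cell = −ΔG°/(nF) = −(-175.6×10³)/((2)(96485)) = +0.910 V.
Since Fe³⁺/Fe²⁺ is the cathode and Sn²⁺/Sn the anode, E°cell = E°(Fe³⁺/Fe²⁺) − E°(Sn²⁺/Sn).
So E°(Sn²⁺/Sn) = E°(Fe³⁺/Fe²⁺) − E°cell = (+0.77) − (+0.910) = -0.14 V.

-0.14 V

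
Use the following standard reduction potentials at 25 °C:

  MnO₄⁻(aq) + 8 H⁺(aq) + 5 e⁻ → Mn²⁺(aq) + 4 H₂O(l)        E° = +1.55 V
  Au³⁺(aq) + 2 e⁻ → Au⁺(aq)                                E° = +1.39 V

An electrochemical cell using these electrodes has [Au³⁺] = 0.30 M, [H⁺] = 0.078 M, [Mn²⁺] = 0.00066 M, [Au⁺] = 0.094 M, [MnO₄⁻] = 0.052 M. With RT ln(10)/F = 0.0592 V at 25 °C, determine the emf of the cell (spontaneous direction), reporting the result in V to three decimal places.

+0.063 V

MnO₄⁻/Mn²⁺ is the cathode (higher E°), Au³⁺/Au⁺ the anode: E°cell = +1.55 − (+1.39) = +0.16 V, n = 10.
Overall: 2 MnO₄⁻(aq) + 16 H⁺(aq) + 5 Au⁺(aq) → 2 Mn²⁺(aq) + 8 H₂O(l) + 5 Au³⁺(aq)
Q = [Mn²⁺]^2·[Au³⁺]^5 / ([MnO₄⁻]^2·[H⁺]^16·[Au⁺]^5); log Q = 16.454.
E = E° − (0.0592/n) log Q = +0.16 − (0.0592/10)(16.454) = +0.063 V.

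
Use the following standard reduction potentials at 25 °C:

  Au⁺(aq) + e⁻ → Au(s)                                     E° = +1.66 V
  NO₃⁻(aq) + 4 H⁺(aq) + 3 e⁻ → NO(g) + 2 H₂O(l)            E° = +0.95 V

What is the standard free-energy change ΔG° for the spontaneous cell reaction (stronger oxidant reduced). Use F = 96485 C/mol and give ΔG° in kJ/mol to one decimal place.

Au⁺/Au (E° = +1.66 V) is the cathode; NO₃⁻/NO (E° = +0.95 V) is the anode, so E°cell = +0.71 V.
Balancing electrons gives n = 3 (lcm of 1 and 3).
ΔG° = −nFE° = −(3)(96485)(+0.71) = -205,513 J = -205.5 kJ/mol.

-205.5 kJ/mol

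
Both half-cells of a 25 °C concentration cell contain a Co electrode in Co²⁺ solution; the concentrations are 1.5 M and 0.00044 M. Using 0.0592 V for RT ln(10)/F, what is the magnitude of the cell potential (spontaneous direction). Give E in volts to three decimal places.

+0.105 V

For a concentration cell E°cell = 0. The 1.5 M side is the cathode (reduction is favoured where [Co²⁺] is higher).
With n = 2, E = −(0.0592/2) log([Co²⁺]ₐₙ/[Co²⁺]꜀ₐₜ) = −(0.0592/2) log(0.00044/1.5) = −(0.0592/2)(-3.533) = +0.105 V.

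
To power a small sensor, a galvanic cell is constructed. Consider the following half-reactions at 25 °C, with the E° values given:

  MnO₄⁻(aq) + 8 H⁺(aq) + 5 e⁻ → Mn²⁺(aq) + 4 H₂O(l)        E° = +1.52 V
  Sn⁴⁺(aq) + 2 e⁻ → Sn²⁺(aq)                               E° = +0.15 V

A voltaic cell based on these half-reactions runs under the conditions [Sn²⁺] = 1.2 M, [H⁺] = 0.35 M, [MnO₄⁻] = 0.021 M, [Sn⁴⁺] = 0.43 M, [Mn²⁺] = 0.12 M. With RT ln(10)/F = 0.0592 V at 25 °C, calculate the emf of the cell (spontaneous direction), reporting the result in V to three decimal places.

MnO₄⁻/Mn²⁺ is the cathode (higher E°), Sn⁴⁺/Sn²⁺ the anode: E°cell = +1.52 − (+0.15) = +1.37 V, n = 10.
Overall: 2 MnO₄⁻(aq) + 16 H⁺(aq) + 5 Sn²⁺(aq) → 2 Mn²⁺(aq) + 8 H₂O(l) + 5 Sn⁴⁺(aq)
Q = [Mn²⁺]^2·[Sn⁴⁺]^5 / ([MnO₄⁻]^2·[H⁺]^16·[Sn²⁺]^5); log Q = 6.580.
E = E° − (0.0592/n) log Q = +1.37 − (0.0592/10)(6.580) = +1.331 V.

+1.331 V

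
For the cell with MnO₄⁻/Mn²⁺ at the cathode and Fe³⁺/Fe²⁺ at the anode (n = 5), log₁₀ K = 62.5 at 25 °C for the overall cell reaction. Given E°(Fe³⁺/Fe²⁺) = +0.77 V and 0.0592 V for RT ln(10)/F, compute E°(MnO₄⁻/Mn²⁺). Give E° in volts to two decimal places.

+1.51 V

E°cell = (0.0592/n)·log K = (0.0592/5)(62.5) = +0.740 V.
Since MnO₄⁻/Mn²⁺ is the cathode and Fe³⁺/Fe²⁺ the anode, E°cell = E°(MnO₄⁻/Mn²⁺) − E°(Fe³⁺/Fe²⁺).
So E°(MnO₄⁻/Mn²⁺) = E°cell + E°(Fe³⁺/Fe²⁺) = +0.740 + (+0.77) = +1.51 V.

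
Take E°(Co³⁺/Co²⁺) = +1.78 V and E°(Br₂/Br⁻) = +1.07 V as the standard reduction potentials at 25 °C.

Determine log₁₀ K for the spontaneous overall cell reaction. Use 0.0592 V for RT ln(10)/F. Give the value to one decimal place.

Cathode: Co³⁺/Co²⁺; anode: Br₂/Br⁻. E°cell = +0.71 V, n = 2.
log K = nE°cell / 0.0592 = (2)(+0.71) / 0.0592 = 24.0.

24.0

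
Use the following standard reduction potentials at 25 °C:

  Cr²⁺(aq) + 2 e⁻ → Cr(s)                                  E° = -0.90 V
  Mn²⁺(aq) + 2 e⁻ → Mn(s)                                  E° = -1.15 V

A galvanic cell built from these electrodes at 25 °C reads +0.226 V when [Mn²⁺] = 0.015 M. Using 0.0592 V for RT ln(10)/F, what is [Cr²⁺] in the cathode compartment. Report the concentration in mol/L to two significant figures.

0.0023 M

Cr²⁺/Cr is the cathode, Mn²⁺/Mn the anode: E°cell = +0.25 V, n = 2.
Overall reaction: Cr²⁺(aq) + Mn(s) → Cr(s) + Mn²⁺(aq); Q = [Mn²⁺]^1/[Cr²⁺]^1.
From E = E° − (0.0592/n) log Q: log Q = (E° − E)·n/0.0592 = (+0.25 − (+0.226))·2/0.0592 = 0.8108.
So 1·log[Cr²⁺] = 1·log(0.015) − log Q = -1.8239 − (0.8108) = -2.6347; [Cr²⁺] = 10^(-2.6347) ≈ 0.0023 M.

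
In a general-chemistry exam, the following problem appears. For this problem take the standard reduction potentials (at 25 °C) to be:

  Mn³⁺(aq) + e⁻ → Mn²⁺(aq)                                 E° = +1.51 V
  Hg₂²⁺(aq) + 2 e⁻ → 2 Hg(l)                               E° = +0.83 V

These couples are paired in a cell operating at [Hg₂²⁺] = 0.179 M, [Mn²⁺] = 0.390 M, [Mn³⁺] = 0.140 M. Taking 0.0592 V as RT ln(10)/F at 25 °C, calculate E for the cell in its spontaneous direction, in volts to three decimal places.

+0.676 V

Mn³⁺/Mn²⁺ is the cathode (higher E°), Hg₂²⁺/Hg the anode: E°cell = +1.51 − (+0.83) = +0.68 V, n = 2.
Overall: 2 Mn³⁺(aq) + 2 Hg(l) → 2 Mn²⁺(aq) + Hg₂²⁺(aq)
Q = [Mn²⁺]^2·[Hg₂²⁺] / ([Mn³⁺]^2); log Q = 0.143.
E = E° − (0.0592/n) log Q = +0.68 − (0.0592/2)(0.143) = +0.676 V.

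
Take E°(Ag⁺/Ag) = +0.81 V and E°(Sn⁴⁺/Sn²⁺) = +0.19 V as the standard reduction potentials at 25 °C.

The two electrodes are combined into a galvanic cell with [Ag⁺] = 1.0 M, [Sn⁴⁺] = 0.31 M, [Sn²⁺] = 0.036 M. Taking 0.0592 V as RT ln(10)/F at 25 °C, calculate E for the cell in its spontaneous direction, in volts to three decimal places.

Ag⁺/Ag is the cathode (higher E°), Sn⁴⁺/Sn²⁺ the anode: E°cell = +0.81 − (+0.19) = +0.62 V, n = 2.
Overall: 2 Ag⁺(aq) + Sn²⁺(aq) → 2 Ag(s) + Sn⁴⁺(aq)
Q = [Sn⁴⁺] / ([Ag⁺]^2·[Sn²⁺]); log Q = 0.935.
E = E° − (0.0592/n) log Q = +0.62 − (0.0592/2)(0.935) = +0.592 V.

+0.592 V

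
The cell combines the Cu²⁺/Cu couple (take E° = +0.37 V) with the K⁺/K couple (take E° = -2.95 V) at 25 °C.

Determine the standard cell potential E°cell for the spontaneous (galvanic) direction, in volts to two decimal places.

+3.32 V

The Cu²⁺/Cu couple has the higher reduction potential, so it is the cathode; K⁺/K is oxidised at the anode.
E°cell = E°(cathode) − E°(anode) = (+0.37) − (-2.95) = +3.32 V.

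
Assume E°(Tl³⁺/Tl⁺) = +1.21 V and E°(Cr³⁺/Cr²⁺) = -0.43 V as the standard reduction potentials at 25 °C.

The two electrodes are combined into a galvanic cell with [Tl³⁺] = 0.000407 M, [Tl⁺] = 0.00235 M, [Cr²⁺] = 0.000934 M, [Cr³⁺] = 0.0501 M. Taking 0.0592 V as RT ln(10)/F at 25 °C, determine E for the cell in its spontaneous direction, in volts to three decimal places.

+1.515 V

Tl³⁺/Tl⁺ is the cathode (higher E°), Cr³⁺/Cr²⁺ the anode: E°cell = +1.21 − (-0.43) = +1.64 V, n = 2.
Overall: Tl³⁺(aq) + 2 Cr²⁺(aq) → Tl⁺(aq) + 2 Cr³⁺(aq)
Q = [Tl⁺]·[Cr³⁺]^2 / ([Tl³⁺]·[Cr²⁺]^2); log Q = 4.220.
E = E° − (0.0592/n) log Q = +1.64 − (0.0592/2)(4.220) = +1.515 V.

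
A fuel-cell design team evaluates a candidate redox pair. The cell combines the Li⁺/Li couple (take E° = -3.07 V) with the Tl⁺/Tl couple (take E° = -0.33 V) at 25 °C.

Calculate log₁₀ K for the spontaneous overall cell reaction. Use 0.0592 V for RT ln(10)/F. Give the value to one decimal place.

Cathode: Tl⁺/Tl; anode: Li⁺/Li. E°cell = +2.74 V, n = 1.
log K = nE°cell / 0.0592 = (1)(+2.74) / 0.0592 = 46.3.

46.3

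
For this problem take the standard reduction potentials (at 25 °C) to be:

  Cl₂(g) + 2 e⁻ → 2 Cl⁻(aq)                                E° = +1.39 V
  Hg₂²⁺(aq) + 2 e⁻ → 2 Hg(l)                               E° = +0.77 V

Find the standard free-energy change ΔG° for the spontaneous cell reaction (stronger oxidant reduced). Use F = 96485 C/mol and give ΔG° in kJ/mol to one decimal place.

-119.6 kJ/mol

Cl₂/Cl⁻ (E° = +1.39 V) is the cathode; Hg₂²⁺/Hg (E° = +0.77 V) is the anode, so E°cell = +0.62 V.
Balancing electrons gives n = 2 (lcm of 2 and 2).
ΔG° = −nFE° = −(2)(96485)(+0.62) = -119,641 J = -119.6 kJ/mol.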